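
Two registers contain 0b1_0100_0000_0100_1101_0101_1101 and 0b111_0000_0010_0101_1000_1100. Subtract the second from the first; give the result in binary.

0b110100000010011111010001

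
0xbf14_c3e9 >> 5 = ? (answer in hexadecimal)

0x5f8a61f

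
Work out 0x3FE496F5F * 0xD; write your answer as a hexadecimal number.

Multiply each base-16 digit by 13, carrying:
  F×13 = 195 → write 3 carry 12
  5×13+12 = 77 → write D carry 4
  F×13+4 = 199 → write 7 carry 12
  6×13+12 = 90 → write A carry 5
  9×13+5 = 122 → write A carry 7
  4×13+7 = 59 → write B carry 3
  E×13+3 = 185 → write 9 carry 11
  F×13+11 = 206 → write E carry 12
  3×13+12 = 51 → write 3 carry 3
  remaining carry: 3

0x33E9BAA7D3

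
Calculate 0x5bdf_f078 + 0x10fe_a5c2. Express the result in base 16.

0x6cde963a

Add column by column in base 16, right to left:
  8+2 = a
  7+c = 3 carry 1
  0+5+1 = 6
  f+a = 9 carry 1
  f+e+1 = e carry 1
  d+f+1 = d carry 1
  b+0+1 = c
  5+1 = 6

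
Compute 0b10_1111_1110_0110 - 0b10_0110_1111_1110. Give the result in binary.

0b100011101000

Subtract column by column in base 2:
  0-0 → 0
  1-1 → 0
  1-1 → 0
  0-1 → 1 (borrow)
  0-1-1 → 0 (borrow)
  1-1-1 → 1 (borrow)
  1-1-1 → 1 (borrow)
  1-1-1 → 1 (borrow)
  1-0-1 → 0
  1-1 → 0
  1-1 → 0
  1-0 → 1
  0-0 → 0
  1-1 → 0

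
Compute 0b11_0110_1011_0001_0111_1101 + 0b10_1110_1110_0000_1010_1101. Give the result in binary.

Add column by column in base 2, right to left:
  1+1 = 0 carry 1
  0+0+1 = 1
  1+1 = 0 carry 1
  1+1+1 = 1 carry 1
  1+0+1 = 0 carry 1
  1+1+1 = 1 carry 1
  1+0+1 = 0 carry 1
  0+1+1 = 0 carry 1
  1+0+1 = 0 carry 1
  0+0+1 = 1
  0+0 = 0
  0+0 = 0
  1+0 = 1
  1+1 = 0 carry 1
  0+1+1 = 0 carry 1
  1+1+1 = 1 carry 1
  0+0+1 = 1
  1+1 = 0 carry 1
  1+1+1 = 1 carry 1
  0+1+1 = 0 carry 1
  1+0+1 = 0 carry 1
  1+1+1 = 1 carry 1
  final carry 1

0b11001011001001000101010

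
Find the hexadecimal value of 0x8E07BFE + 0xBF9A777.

0x14DA2375

Add column by column in base 16, right to left:
  E+7 = 5 carry 1
  F+7+1 = 7 carry 1
  B+7+1 = 3 carry 1
  7+A+1 = 2 carry 1
  0+9+1 = A
  E+F = D carry 1
  8+B+1 = 4 carry 1
  final carry 1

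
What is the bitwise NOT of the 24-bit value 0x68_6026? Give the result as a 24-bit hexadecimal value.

Each hex digit d becomes F−d:
  6→9, 8→7, 6→9, 0→F, 2→D, 6→9

0x979FD9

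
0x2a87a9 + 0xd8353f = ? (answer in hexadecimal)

Add column by column in base 16, right to left:
  9+f = 8 carry 1
  a+3+1 = e
  7+5 = c
  8+3 = b
  a+8 = 2 carry 1
  2+d+1 = 0 carry 1
  final carry 1

0x102bce8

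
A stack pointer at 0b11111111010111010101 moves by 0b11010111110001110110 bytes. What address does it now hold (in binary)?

Add column by column in base 2, right to left:
  1+0 = 1
  0+1 = 1
  1+1 = 0 carry 1
  0+0+1 = 1
  1+1 = 0 carry 1
  0+1+1 = 0 carry 1
  1+1+1 = 1 carry 1
  1+0+1 = 0 carry 1
  1+0+1 = 0 carry 1
  0+0+1 = 1
  1+1 = 0 carry 1
  0+1+1 = 0 carry 1
  1+1+1 = 1 carry 1
  1+1+1 = 1 carry 1
  1+1+1 = 1 carry 1
  1+0+1 = 0 carry 1
  1+1+1 = 1 carry 1
  1+0+1 = 0 carry 1
  1+1+1 = 1 carry 1
  1+1+1 = 1 carry 1
  final carry 1

0b111010111001001001011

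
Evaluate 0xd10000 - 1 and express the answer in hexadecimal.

0xd0ffff

The trailing 4 digits are 0, so subtracting 1 borrows through: they become F and the next digit up decrements.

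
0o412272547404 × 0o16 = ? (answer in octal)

0o7221065651070

Multiply each base-8 digit by 14, carrying:
  4×14 = 56 → write 0 carry 7
  0×14+7 = 7 → write 7
  4×14 = 56 → write 0 carry 7
  7×14+7 = 105 → write 1 carry 13
  4×14+13 = 69 → write 5 carry 8
  5×14+8 = 78 → write 6 carry 9
  2×14+9 = 37 → write 5 carry 4
  7×14+4 = 102 → write 6 carry 12
  2×14+12 = 40 → write 0 carry 5
  2×14+5 = 33 → write 1 carry 4
  1×14+4 = 18 → write 2 carry 2
  4×14+2 = 58 → write 2 carry 7
  remaining carry: 7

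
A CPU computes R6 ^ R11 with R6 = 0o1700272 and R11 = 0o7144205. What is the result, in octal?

0o6644077

XOR each oct digit independently (no carries):
  1^7=6, 7^1=6, 0^4=4, 0^4=4, 2^2=0, 7^0=7, 2^5=7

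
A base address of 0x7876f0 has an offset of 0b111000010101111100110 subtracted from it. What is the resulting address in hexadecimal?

0x5c4b0a

0b111000010101111100110 = 0x1c2be6 in hexadecimal.
Subtract column by column in base 16:
  0-6 → a (borrow)
  f-e-1 → 0
  6-b → b (borrow)
  7-2-1 → 4
  8-c → c (borrow)
  7-1-1 → 5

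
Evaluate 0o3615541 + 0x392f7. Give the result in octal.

0o4527130

0x392f7 = 0o711367 in octal.
Add column by column in base 8, right to left:
  1+7 = 0 carry 1
  4+6+1 = 3 carry 1
  5+3+1 = 1 carry 1
  5+1+1 = 7
  1+1 = 2
  6+7 = 5 carry 1
  3+0+1 = 4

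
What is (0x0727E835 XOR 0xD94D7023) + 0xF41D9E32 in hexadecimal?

First 0x0727E835 XOR 0xD94D7023 = 0xDE6A9816.
Add column by column in base 16, right to left:
  6+2 = 8
  1+3 = 4
  8+E = 6 carry 1
  9+9+1 = 3 carry 1
  A+D+1 = 8 carry 1
  6+1+1 = 8
  E+4 = 2 carry 1
  D+F+1 = D carry 1
  final carry 1

0x1D2883648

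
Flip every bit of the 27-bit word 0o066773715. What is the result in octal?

0o711004062

Each oct digit d becomes 7−d:
  0→7, 6→1, 6→1, 7→0, 7→0, 3→4, 7→0, 1→6, 5→2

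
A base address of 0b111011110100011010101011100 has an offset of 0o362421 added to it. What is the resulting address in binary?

0b111011111000001101001101101

0o362421 = 0b11110010100010001 in binary.
Add column by column in base 2, right to left:
  0+1 = 1
  0+0 = 0
  1+0 = 1
  1+0 = 1
  1+1 = 0 carry 1
  0+0+1 = 1
  1+0 = 1
  0+0 = 0
  1+1 = 0 carry 1
  0+0+1 = 1
  1+1 = 0 carry 1
  0+0+1 = 1
  1+0 = 1
  1+1 = 0 carry 1
  0+1+1 = 0 carry 1
  0+1+1 = 0 carry 1
  0+1+1 = 0 carry 1
  1+0+1 = 0 carry 1
  0+0+1 = 1
  1+0 = 1
  1+0 = 1
  1+0 = 1
  1+0 = 1
  0+0 = 0
  1+0 = 1
  1+0 = 1
  1+0 = 1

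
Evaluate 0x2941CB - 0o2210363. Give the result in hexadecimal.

0x2030D8

0o2210363 = 0x910F3 in hexadecimal.
Subtract column by column in base 16:
  B-3 → 8
  C-F → D (borrow)
  1-0-1 → 0
  4-1 → 3
  9-9 → 0
  2-0 → 2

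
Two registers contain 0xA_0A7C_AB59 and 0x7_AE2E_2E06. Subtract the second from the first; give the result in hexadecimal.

0x25C4E7D53

Subtract column by column in base 16:
  9-6 → 3
  5-0 → 5
  B-E → D (borrow)
  A-2-1 → 7
  C-E → E (borrow)
  7-2-1 → 4
  A-E → C (borrow)
  0-A-1 → 5 (borrow)
  A-7-1 → 2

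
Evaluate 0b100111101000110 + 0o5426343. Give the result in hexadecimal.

0b100111101000110 = 0x4F46 in hexadecimal.
0o5426343 = 0x162CE3 in hexadecimal.
Add column by column in base 16, right to left:
  6+3 = 9
  4+E = 2 carry 1
  F+C+1 = C carry 1
  4+2+1 = 7
  0+6 = 6
  0+1 = 1

0x167C29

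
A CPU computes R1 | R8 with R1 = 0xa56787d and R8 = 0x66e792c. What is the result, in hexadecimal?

OR each hex digit independently (no carries):
  a|6=e, 5|6=7, 6|e=e, 7|7=7, 8|9=9, 7|2=7, d|c=d

0xe7e797d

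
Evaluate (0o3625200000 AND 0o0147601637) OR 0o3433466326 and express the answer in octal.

0o3625200000 AND 0o0147601637 = 0o0005200000.
Then OR with 0o3433466326.

0o3437666326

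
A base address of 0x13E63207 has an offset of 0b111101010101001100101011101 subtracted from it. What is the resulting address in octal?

0o1416714252

0x13E63207 = 0o2371431007 in octal.
0b111101010101001100101011101 = 0o752514535 in octal.
Subtract column by column in base 8:
  7-5 → 2
  0-3 → 5 (borrow)
  0-5-1 → 2 (borrow)
  1-4-1 → 4 (borrow)
  3-1-1 → 1
  4-5 → 7 (borrow)
  1-2-1 → 6 (borrow)
  7-5-1 → 1
  3-7 → 4 (borrow)
  2-0-1 → 1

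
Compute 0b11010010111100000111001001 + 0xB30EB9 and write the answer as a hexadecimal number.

0x3FED082

0b11010010111100000111001001 = 0x34BC1C9 in hexadecimal.
Add column by column in base 16, right to left:
  9+9 = 2 carry 1
  C+B+1 = 8 carry 1
  1+E+1 = 0 carry 1
  C+0+1 = D
  B+3 = E
  4+B = F
  3+0 = 3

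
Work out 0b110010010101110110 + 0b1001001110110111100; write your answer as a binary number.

Add column by column in base 2, right to left:
  0+0 = 0
  1+0 = 1
  1+1 = 0 carry 1
  0+1+1 = 0 carry 1
  1+1+1 = 1 carry 1
  1+1+1 = 1 carry 1
  1+0+1 = 0 carry 1
  0+1+1 = 0 carry 1
  1+1+1 = 1 carry 1
  0+0+1 = 1
  1+1 = 0 carry 1
  0+1+1 = 0 carry 1
  0+1+1 = 0 carry 1
  1+0+1 = 0 carry 1
  0+0+1 = 1
  0+1 = 1
  1+0 = 1
  1+0 = 1
  0+1 = 1

0b1111100001100110010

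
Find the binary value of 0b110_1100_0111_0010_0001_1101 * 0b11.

0b1010001010101011001010111

Multiply each base-2 digit by 3, carrying:
  1×3 = 3 → write 1 carry 1
  0×3+1 = 1 → write 1
  1×3 = 3 → write 1 carry 1
  1×3+1 = 4 → write 0 carry 2
  1×3+2 = 5 → write 1 carry 2
  0×3+2 = 2 → write 0 carry 1
  0×3+1 = 1 → write 1
  0×3 = 0 → write 0
  0×3 = 0 → write 0
  1×3 = 3 → write 1 carry 1
  0×3+1 = 1 → write 1
  0×3 = 0 → write 0
  1×3 = 3 → write 1 carry 1
  1×3+1 = 4 → write 0 carry 2
  1×3+2 = 5 → write 1 carry 2
  0×3+2 = 2 → write 0 carry 1
  0×3+1 = 1 → write 1
  0×3 = 0 → write 0
  1×3 = 3 → write 1 carry 1
  1×3+1 = 4 → write 0 carry 2
  0×3+2 = 2 → write 0 carry 1
  1×3+1 = 4 → write 0 carry 2
  1×3+2 = 5 → write 1 carry 2
  remaining carry: 10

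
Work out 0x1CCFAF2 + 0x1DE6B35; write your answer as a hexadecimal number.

Add column by column in base 16, right to left:
  2+5 = 7
  F+3 = 2 carry 1
  A+B+1 = 6 carry 1
  F+6+1 = 6 carry 1
  C+E+1 = B carry 1
  C+D+1 = A carry 1
  1+1+1 = 3

0x3AB6627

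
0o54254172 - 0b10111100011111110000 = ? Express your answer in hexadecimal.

0o54254172 = 0xB1587A in hexadecimal.
0b10111100011111110000 = 0xBC7F0 in hexadecimal.
Subtract column by column in base 16:
  A-0 → A
  7-F → 8 (borrow)
  8-7-1 → 0
  5-C → 9 (borrow)
  1-B-1 → 5 (borrow)
  B-0-1 → A

0xA5908A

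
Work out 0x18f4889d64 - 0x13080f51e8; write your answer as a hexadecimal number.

0x5ec794b7c

Subtract column by column in base 16:
  4-8 → c (borrow)
  6-e-1 → 7 (borrow)
  d-1-1 → b
  9-5 → 4
  8-f → 9 (borrow)
  8-0-1 → 7
  4-8 → c (borrow)
  f-0-1 → e
  8-3 → 5
  1-1 → 0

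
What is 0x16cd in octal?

Expand each hex digit to 4 bits: 1=0001 6=0110 c=1100 d=1101.
Group the bits in threes: 001 011 011 001 101 → 13315.

0o13315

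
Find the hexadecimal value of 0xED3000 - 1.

0xED2FFF

The trailing 3 digits are 0, so subtracting 1 borrows through: they become F and the next digit up decrements.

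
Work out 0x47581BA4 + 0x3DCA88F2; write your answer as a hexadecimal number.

0x8522A496

Add column by column in base 16, right to left:
  4+2 = 6
  A+F = 9 carry 1
  B+8+1 = 4 carry 1
  1+8+1 = A
  8+A = 2 carry 1
  5+C+1 = 2 carry 1
  7+D+1 = 5 carry 1
  4+3+1 = 8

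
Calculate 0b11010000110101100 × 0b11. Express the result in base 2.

0b1001110010100000100

Multiply each base-2 digit by 3, carrying:
  0×3 = 0 → write 0
  0×3 = 0 → write 0
  1×3 = 3 → write 1 carry 1
  1×3+1 = 4 → write 0 carry 2
  0×3+2 = 2 → write 0 carry 1
  1×3+1 = 4 → write 0 carry 2
  0×3+2 = 2 → write 0 carry 1
  1×3+1 = 4 → write 0 carry 2
  1×3+2 = 5 → write 1 carry 2
  0×3+2 = 2 → write 0 carry 1
  0×3+1 = 1 → write 1
  0×3 = 0 → write 0
  0×3 = 0 → write 0
  1×3 = 3 → write 1 carry 1
  0×3+1 = 1 → write 1
  1×3 = 3 → write 1 carry 1
  1×3+1 = 4 → write 0 carry 2
  remaining carry: 10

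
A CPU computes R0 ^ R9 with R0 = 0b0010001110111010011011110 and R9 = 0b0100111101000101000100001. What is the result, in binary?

XOR bit by bit (1 where the bits differ):
  0010001110111010011011110
^ 0100111101000101000100001
= 0110110011111111011111111

0b0110110011111111011111111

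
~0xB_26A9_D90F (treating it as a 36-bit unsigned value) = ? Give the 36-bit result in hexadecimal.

Each hex digit d becomes F−d:
  B→4, 2→D, 6→9, A→5, 9→6, D→2, 9→6, 0→F, F→0

0x4D95626F0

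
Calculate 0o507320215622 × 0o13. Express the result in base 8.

0o7021363027506

Multiply each base-8 digit by 11, carrying:
  2×11 = 22 → write 6 carry 2
  2×11+2 = 24 → write 0 carry 3
  6×11+3 = 69 → write 5 carry 8
  5×11+8 = 63 → write 7 carry 7
  1×11+7 = 18 → write 2 carry 2
  2×11+2 = 24 → write 0 carry 3
  0×11+3 = 3 → write 3
  2×11 = 22 → write 6 carry 2
  3×11+2 = 35 → write 3 carry 4
  7×11+4 = 81 → write 1 carry 10
  0×11+10 = 10 → write 2 carry 1
  5×11+1 = 56 → write 0 carry 7
  remaining carry: 7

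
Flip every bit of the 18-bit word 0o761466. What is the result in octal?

0o016311

Each oct digit d becomes 7−d:
  7→0, 6→1, 1→6, 4→3, 6→1, 6→1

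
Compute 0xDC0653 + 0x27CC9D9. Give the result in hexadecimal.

Add column by column in base 16, right to left:
  3+9 = C
  5+D = 2 carry 1
  6+9+1 = 0 carry 1
  0+C+1 = D
  C+C = 8 carry 1
  D+7+1 = 5 carry 1
  0+2+1 = 3

0x358D02C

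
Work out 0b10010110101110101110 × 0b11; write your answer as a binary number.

0b111000100001100001010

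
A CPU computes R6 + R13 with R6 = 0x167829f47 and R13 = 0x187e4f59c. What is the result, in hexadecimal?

0x2ef6794e3

Add column by column in base 16, right to left:
  7+c = 3 carry 1
  4+9+1 = e
  f+5 = 4 carry 1
  9+f+1 = 9 carry 1
  2+4+1 = 7
  8+e = 6 carry 1
  7+7+1 = f
  6+8 = e
  1+1 = 2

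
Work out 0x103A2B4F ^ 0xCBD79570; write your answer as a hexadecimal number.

XOR each hex digit independently (no carries):
  1^C=D, 0^B=B, 3^D=E, A^7=D, 2^9=B, B^5=E, 4^7=3, F^0=F

0xDBEDBE3F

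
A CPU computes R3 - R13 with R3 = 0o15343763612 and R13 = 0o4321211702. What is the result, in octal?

0o11022551710

Subtract column by column in base 8:
  2-2 → 0
  1-0 → 1
  6-7 → 7 (borrow)
  3-1-1 → 1
  6-1 → 5
  7-2 → 5
  3-1 → 2
  4-2 → 2
  3-3 → 0
  5-4 → 1
  1-0 → 1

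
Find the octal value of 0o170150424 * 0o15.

0o3032517004

Multiply each base-8 digit by 13, carrying:
  4×13 = 52 → write 4 carry 6
  2×13+6 = 32 → write 0 carry 4
  4×13+4 = 56 → write 0 carry 7
  0×13+7 = 7 → write 7
  5×13 = 65 → write 1 carry 8
  1×13+8 = 21 → write 5 carry 2
  0×13+2 = 2 → write 2
  7×13 = 91 → write 3 carry 11
  1×13+11 = 24 → write 0 carry 3
  remaining carry: 3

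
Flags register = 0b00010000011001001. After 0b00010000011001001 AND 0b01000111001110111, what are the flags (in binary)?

0b00000000001000001

AND bit by bit (1 only where both bits are 1):
  00010000011001001
& 01000111001110111
= 00000000001000001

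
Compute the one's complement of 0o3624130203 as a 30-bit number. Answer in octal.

0o4153647574

Each oct digit d becomes 7−d:
  3→4, 6→1, 2→5, 4→3, 1→6, 3→4, 0→7, 2→5, 0→7, 3→4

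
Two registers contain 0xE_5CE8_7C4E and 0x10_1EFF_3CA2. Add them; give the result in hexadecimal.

Add column by column in base 16, right to left:
  E+2 = 0 carry 1
  4+A+1 = F
  C+C = 8 carry 1
  7+3+1 = B
  8+F = 7 carry 1
  E+F+1 = E carry 1
  C+E+1 = B carry 1
  5+1+1 = 7
  E+0 = E
  0+1 = 1

0x1E7BE7B8F0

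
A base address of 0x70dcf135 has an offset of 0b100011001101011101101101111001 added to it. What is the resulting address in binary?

0x70dcf135 = 0b1110000110111001111000100110101 in binary.
Add column by column in base 2, right to left:
  1+1 = 0 carry 1
  0+0+1 = 1
  1+0 = 1
  0+1 = 1
  1+1 = 0 carry 1
  1+1+1 = 1 carry 1
  0+1+1 = 0 carry 1
  0+0+1 = 1
  1+1 = 0 carry 1
  0+1+1 = 0 carry 1
  0+0+1 = 1
  0+1 = 1
  1+1 = 0 carry 1
  1+0+1 = 0 carry 1
  1+1+1 = 1 carry 1
  1+1+1 = 1 carry 1
  0+1+1 = 0 carry 1
  0+0+1 = 1
  1+1 = 0 carry 1
  1+0+1 = 0 carry 1
  1+1+1 = 1 carry 1
  0+1+1 = 0 carry 1
  1+0+1 = 0 carry 1
  1+0+1 = 0 carry 1
  0+1+1 = 0 carry 1
  0+1+1 = 0 carry 1
  0+0+1 = 1
  0+0 = 0
  1+0 = 1
  1+1 = 0 carry 1
  1+0+1 = 0 carry 1
  final carry 1

0b10010100000100101100110010101110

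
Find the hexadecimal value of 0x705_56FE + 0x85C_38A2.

Add column by column in base 16, right to left:
  E+2 = 0 carry 1
  F+A+1 = A carry 1
  6+8+1 = F
  5+3 = 8
  5+C = 1 carry 1
  0+5+1 = 6
  7+8 = F

0xF618FA0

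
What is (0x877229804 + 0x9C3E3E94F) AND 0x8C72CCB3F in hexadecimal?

Add column by column in base 16, right to left:
  4+F = 3 carry 1
  0+4+1 = 5
  8+9 = 1 carry 1
  9+E+1 = 8 carry 1
  2+3+1 = 6
  2+E = 0 carry 1
  7+3+1 = B
  7+C = 3 carry 1
  8+9+1 = 2 carry 1
  final carry 1
Sum = 0x123B068153; now AND with 0x8C72CCB3F:
  1&0=0, 2&8=0, 3&C=0, B&7=3, 0&2=0, 6&C=4, 8&C=8, 1&B=1, 5&3=1, 3&F=3

0x3048113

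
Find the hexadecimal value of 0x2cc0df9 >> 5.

0x16606f

5 bits is not a whole number of base-16 digits; in binary: 10110011000000110111111001 >> 5 = 101100110000001101111.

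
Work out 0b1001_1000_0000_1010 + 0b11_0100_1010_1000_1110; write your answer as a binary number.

Add column by column in base 2, right to left:
  0+0 = 0
  1+1 = 0 carry 1
  0+1+1 = 0 carry 1
  1+1+1 = 1 carry 1
  0+0+1 = 1
  0+0 = 0
  0+0 = 0
  0+1 = 1
  0+0 = 0
  0+1 = 1
  0+0 = 0
  1+1 = 0 carry 1
  1+0+1 = 0 carry 1
  0+0+1 = 1
  0+1 = 1
  1+0 = 1
  0+1 = 1
  0+1 = 1

0b111110001010011000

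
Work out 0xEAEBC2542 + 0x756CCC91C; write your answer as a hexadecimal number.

Add column by column in base 16, right to left:
  2+C = E
  4+1 = 5
  5+9 = E
  2+C = E
  C+C = 8 carry 1
  B+C+1 = 8 carry 1
  E+6+1 = 5 carry 1
  A+5+1 = 0 carry 1
  E+7+1 = 6 carry 1
  final carry 1

0x160588EE5E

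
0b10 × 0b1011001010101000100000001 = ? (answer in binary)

Multiply each base-2 digit by 2, carrying:
  1×2 = 2 → write 0 carry 1
  0×2+1 = 1 → write 1
  0×2 = 0 → write 0
  0×2 = 0 → write 0
  0×2 = 0 → write 0
  0×2 = 0 → write 0
  0×2 = 0 → write 0
  0×2 = 0 → write 0
  1×2 = 2 → write 0 carry 1
  0×2+1 = 1 → write 1
  0×2 = 0 → write 0
  0×2 = 0 → write 0
  1×2 = 2 → write 0 carry 1
  0×2+1 = 1 → write 1
  1×2 = 2 → write 0 carry 1
  0×2+1 = 1 → write 1
  1×2 = 2 → write 0 carry 1
  0×2+1 = 1 → write 1
  1×2 = 2 → write 0 carry 1
  0×2+1 = 1 → write 1
  0×2 = 0 → write 0
  1×2 = 2 → write 0 carry 1
  1×2+1 = 3 → write 1 carry 1
  0×2+1 = 1 → write 1
  1×2 = 2 → write 0 carry 1
  remaining carry: 1

0b10110010101010001000000010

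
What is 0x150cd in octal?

0o250315

Expand each hex digit to 4 bits: 1=0001 5=0101 0=0000 c=1100 d=1101.
Group the bits in threes: 010 101 000 011 001 101 → 250315.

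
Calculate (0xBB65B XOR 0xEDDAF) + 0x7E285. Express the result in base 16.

0xD4E79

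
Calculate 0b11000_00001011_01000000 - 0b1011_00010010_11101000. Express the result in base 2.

0b11001111100001011000

Subtract column by column in base 2:
  0-0 → 0
  0-0 → 0
  0-0 → 0
  0-1 → 1 (borrow)
  0-0-1 → 1 (borrow)
  0-1-1 → 0 (borrow)
  1-1-1 → 1 (borrow)
  0-1-1 → 0 (borrow)
  1-0-1 → 0
  1-1 → 0
  0-0 → 0
  1-0 → 1
  0-1 → 1 (borrow)
  0-0-1 → 1 (borrow)
  0-0-1 → 1 (borrow)
  0-0-1 → 1 (borrow)
  0-1-1 → 0 (borrow)
  0-1-1 → 0 (borrow)
  0-0-1 → 1 (borrow)
  1-1-1 → 1 (borrow)
  1-0-1 → 0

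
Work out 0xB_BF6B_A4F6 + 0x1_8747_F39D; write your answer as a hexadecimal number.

Add column by column in base 16, right to left:
  6+D = 3 carry 1
  F+9+1 = 9 carry 1
  4+3+1 = 8
  A+F = 9 carry 1
  B+7+1 = 3 carry 1
  6+4+1 = B
  F+7 = 6 carry 1
  B+8+1 = 4 carry 1
  B+1+1 = D

0xD46B39893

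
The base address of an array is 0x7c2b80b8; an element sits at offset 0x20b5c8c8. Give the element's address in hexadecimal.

0x9ce14980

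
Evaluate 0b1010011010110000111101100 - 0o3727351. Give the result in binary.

0b1001111011011001100000011

0o3727351 = 0b11111010111011101001 in binary.
Subtract column by column in base 2:
  0-1 → 1 (borrow)
  0-0-1 → 1 (borrow)
  1-0-1 → 0
  1-1 → 0
  0-0 → 0
  1-1 → 0
  1-1 → 0
  1-1 → 0
  1-0 → 1
  0-1 → 1 (borrow)
  0-1-1 → 0 (borrow)
  0-1-1 → 0 (borrow)
  0-0-1 → 1 (borrow)
  1-1-1 → 1 (borrow)
  1-0-1 → 0
  0-1 → 1 (borrow)
  1-1-1 → 1 (borrow)
  0-1-1 → 0 (borrow)
  1-1-1 → 1 (borrow)
  1-1-1 → 1 (borrow)
  0-0-1 → 1 (borrow)
  0-0-1 → 1 (borrow)
  1-0-1 → 0
  0-0 → 0
  1-0 → 1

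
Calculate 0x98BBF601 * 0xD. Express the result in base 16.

0x7C18B7E0D

Multiply each base-16 digit by 13, carrying:
  1×13 = 13 → write D
  0×13 = 0 → write 0
  6×13 = 78 → write E carry 4
  F×13+4 = 199 → write 7 carry 12
  B×13+12 = 155 → write B carry 9
  B×13+9 = 152 → write 8 carry 9
  8×13+9 = 113 → write 1 carry 7
  9×13+7 = 124 → write C carry 7
  remaining carry: 7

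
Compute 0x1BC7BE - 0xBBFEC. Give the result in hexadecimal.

0x1007D2

Subtract column by column in base 16:
  E-C → 2
  B-E → D (borrow)
  7-F-1 → 7 (borrow)
  C-B-1 → 0
  B-B → 0
  1-0 → 1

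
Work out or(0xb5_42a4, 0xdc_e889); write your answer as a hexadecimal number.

0xfdeaad

OR each hex digit independently (no carries):
  b|d=f, 5|c=d, 4|e=e, 2|8=a, a|8=a, 4|9=d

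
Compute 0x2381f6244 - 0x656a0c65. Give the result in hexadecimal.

0x1d2b555df

Subtract column by column in base 16:
  4-5 → f (borrow)
  4-6-1 → d (borrow)
  2-c-1 → 5 (borrow)
  6-0-1 → 5
  f-a → 5
  1-6 → b (borrow)
  8-5-1 → 2
  3-6 → d (borrow)
  2-0-1 → 1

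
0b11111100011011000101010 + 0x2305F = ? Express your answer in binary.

0b100000000110011010001001

0x2305F = 0b100011000001011111 in binary.
Add column by column in base 2, right to left:
  0+1 = 1
  1+1 = 0 carry 1
  0+1+1 = 0 carry 1
  1+1+1 = 1 carry 1
  0+1+1 = 0 carry 1
  1+0+1 = 0 carry 1
  0+1+1 = 0 carry 1
  0+0+1 = 1
  0+0 = 0
  1+0 = 1
  1+0 = 1
  0+0 = 0
  1+1 = 0 carry 1
  1+1+1 = 1 carry 1
  0+0+1 = 1
  0+0 = 0
  0+0 = 0
  1+1 = 0 carry 1
  1+0+1 = 0 carry 1
  1+0+1 = 0 carry 1
  1+0+1 = 0 carry 1
  1+0+1 = 0 carry 1
  1+0+1 = 0 carry 1
  final carry 1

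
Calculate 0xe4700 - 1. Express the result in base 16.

0xe46ff

The trailing 2 digits are 0, so subtracting 1 borrows through: they become F and the next digit up decrements.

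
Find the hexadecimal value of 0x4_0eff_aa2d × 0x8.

0x2077fd5168

Multiply each base-16 digit by 8, carrying:
  d×8 = 104 → write 8 carry 6
  2×8+6 = 22 → write 6 carry 1
  a×8+1 = 81 → write 1 carry 5
  a×8+5 = 85 → write 5 carry 5
  f×8+5 = 125 → write d carry 7
  f×8+7 = 127 → write f carry 7
  e×8+7 = 119 → write 7 carry 7
  0×8+7 = 7 → write 7
  4×8 = 32 → write 0 carry 2
  remaining carry: 2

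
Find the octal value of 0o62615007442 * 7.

Multiply each base-8 digit by 7, carrying:
  2×7 = 14 → write 6 carry 1
  4×7+1 = 29 → write 5 carry 3
  4×7+3 = 31 → write 7 carry 3
  7×7+3 = 52 → write 4 carry 6
  0×7+6 = 6 → write 6
  0×7 = 0 → write 0
  5×7 = 35 → write 3 carry 4
  1×7+4 = 11 → write 3 carry 1
  6×7+1 = 43 → write 3 carry 5
  2×7+5 = 19 → write 3 carry 2
  6×7+2 = 44 → write 4 carry 5
  remaining carry: 5

0o543333064756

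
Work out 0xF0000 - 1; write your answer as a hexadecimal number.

0xEFFFF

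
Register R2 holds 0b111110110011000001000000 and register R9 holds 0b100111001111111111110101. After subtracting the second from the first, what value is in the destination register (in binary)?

Subtract column by column in base 2:
  0-1 → 1 (borrow)
  0-0-1 → 1 (borrow)
  0-1-1 → 0 (borrow)
  0-0-1 → 1 (borrow)
  0-1-1 → 0 (borrow)
  0-1-1 → 0 (borrow)
  1-1-1 → 1 (borrow)
  0-1-1 → 0 (borrow)
  0-1-1 → 0 (borrow)
  0-1-1 → 0 (borrow)
  0-1-1 → 0 (borrow)
  0-1-1 → 0 (borrow)
  1-1-1 → 1 (borrow)
  1-1-1 → 1 (borrow)
  0-1-1 → 0 (borrow)
  0-1-1 → 0 (borrow)
  1-0-1 → 0
  1-0 → 1
  0-1 → 1 (borrow)
  1-1-1 → 1 (borrow)
  1-1-1 → 1 (borrow)
  1-0-1 → 0
  1-0 → 1
  1-1 → 0

0b10111100011000001001011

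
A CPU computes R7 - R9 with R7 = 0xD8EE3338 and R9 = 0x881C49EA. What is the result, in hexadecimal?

0x50D1E94E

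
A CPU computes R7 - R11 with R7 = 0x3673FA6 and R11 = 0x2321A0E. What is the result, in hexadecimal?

Subtract column by column in base 16:
  6-E → 8 (borrow)
  A-0-1 → 9
  F-A → 5
  3-1 → 2
  7-2 → 5
  6-3 → 3
  3-2 → 1

0x1352598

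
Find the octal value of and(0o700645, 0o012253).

AND each oct digit independently (no carries):
  7&0=0, 0&1=0, 0&2=0, 6&2=2, 4&5=4, 5&3=1

0o000241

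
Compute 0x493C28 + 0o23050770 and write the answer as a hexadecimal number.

0x958E20

0o23050770 = 0x4C51F8 in hexadecimal.
Add column by column in base 16, right to left:
  8+8 = 0 carry 1
  2+F+1 = 2 carry 1
  C+1+1 = E
  3+5 = 8
  9+C = 5 carry 1
  4+4+1 = 9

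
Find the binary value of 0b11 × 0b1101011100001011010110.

Multiply each base-2 digit by 3, carrying:
  0×3 = 0 → write 0
  1×3 = 3 → write 1 carry 1
  1×3+1 = 4 → write 0 carry 2
  0×3+2 = 2 → write 0 carry 1
  1×3+1 = 4 → write 0 carry 2
  0×3+2 = 2 → write 0 carry 1
  1×3+1 = 4 → write 0 carry 2
  1×3+2 = 5 → write 1 carry 2
  0×3+2 = 2 → write 0 carry 1
  1×3+1 = 4 → write 0 carry 2
  0×3+2 = 2 → write 0 carry 1
  0×3+1 = 1 → write 1
  0×3 = 0 → write 0
  0×3 = 0 → write 0
  1×3 = 3 → write 1 carry 1
  1×3+1 = 4 → write 0 carry 2
  1×3+2 = 5 → write 1 carry 2
  0×3+2 = 2 → write 0 carry 1
  1×3+1 = 4 → write 0 carry 2
  0×3+2 = 2 → write 0 carry 1
  1×3+1 = 4 → write 0 carry 2
  1×3+2 = 5 → write 1 carry 2
  remaining carry: 10

0b101000010100100010000010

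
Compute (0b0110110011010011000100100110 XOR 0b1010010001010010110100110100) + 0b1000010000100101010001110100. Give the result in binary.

0b10100110010100111000010000110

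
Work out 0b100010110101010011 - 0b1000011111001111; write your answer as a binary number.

0b11010010110000100

Subtract column by column in base 2:
  1-1 → 0
  1-1 → 0
  0-1 → 1 (borrow)
  0-1-1 → 0 (borrow)
  1-0-1 → 0
  0-0 → 0
  1-1 → 0
  0-1 → 1 (borrow)
  1-1-1 → 1 (borrow)
  0-1-1 → 0 (borrow)
  1-1-1 → 1 (borrow)
  1-0-1 → 0
  0-0 → 0
  1-0 → 1
  0-0 → 0
  0-1 → 1 (borrow)
  0-0-1 → 1 (borrow)
  1-0-1 → 0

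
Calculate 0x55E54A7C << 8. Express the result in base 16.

0x55E54A7C00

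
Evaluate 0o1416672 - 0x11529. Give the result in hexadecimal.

0x50891

0o1416672 = 0x61dba in hexadecimal.
Subtract column by column in base 16:
  a-9 → 1
  b-2 → 9
  d-5 → 8
  1-1 → 0
  6-1 → 5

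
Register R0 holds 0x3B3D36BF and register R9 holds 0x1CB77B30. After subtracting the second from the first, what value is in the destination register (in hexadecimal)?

0x1E85BB8F

Subtract column by column in base 16:
  F-0 → F
  B-3 → 8
  6-B → B (borrow)
  3-7-1 → B (borrow)
  D-7-1 → 5
  3-B → 8 (borrow)
  B-C-1 → E (borrow)
  3-1-1 → 1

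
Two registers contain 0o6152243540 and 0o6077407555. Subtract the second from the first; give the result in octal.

Subtract column by column in base 8:
  0-5 → 3 (borrow)
  4-5-1 → 6 (borrow)
  5-5-1 → 7 (borrow)
  3-7-1 → 3 (borrow)
  4-0-1 → 3
  2-4 → 6 (borrow)
  2-7-1 → 2 (borrow)
  5-7-1 → 5 (borrow)
  1-0-1 → 0
  6-6 → 0

0o52633763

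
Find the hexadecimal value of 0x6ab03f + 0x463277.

Add column by column in base 16, right to left:
  f+7 = 6 carry 1
  3+7+1 = b
  0+2 = 2
  b+3 = e
  a+6 = 0 carry 1
  6+4+1 = b

0xb0e2b6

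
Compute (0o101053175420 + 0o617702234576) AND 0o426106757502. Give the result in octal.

0o420104412002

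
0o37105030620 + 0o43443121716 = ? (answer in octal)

Add column by column in base 8, right to left:
  0+6 = 6
  2+1 = 3
  6+7 = 5 carry 1
  0+1+1 = 2
  3+2 = 5
  0+1 = 1
  5+3 = 0 carry 1
  0+4+1 = 5
  1+4 = 5
  7+3 = 2 carry 1
  3+4+1 = 0 carry 1
  final carry 1

0o102550152536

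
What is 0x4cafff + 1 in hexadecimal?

The trailing 3 digits are F (max in base 16), so adding 1 cascades: they roll to 0 and the next digit up increments.

0x4cb000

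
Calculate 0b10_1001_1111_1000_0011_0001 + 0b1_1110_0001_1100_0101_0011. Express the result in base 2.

0b10010000001010010000100

Add column by column in base 2, right to left:
  1+1 = 0 carry 1
  0+1+1 = 0 carry 1
  0+0+1 = 1
  0+0 = 0
  1+1 = 0 carry 1
  1+0+1 = 0 carry 1
  0+1+1 = 0 carry 1
  0+0+1 = 1
  0+0 = 0
  0+0 = 0
  0+1 = 1
  1+1 = 0 carry 1
  1+1+1 = 1 carry 1
  1+0+1 = 0 carry 1
  1+0+1 = 0 carry 1
  1+0+1 = 0 carry 1
  1+0+1 = 0 carry 1
  0+1+1 = 0 carry 1
  0+1+1 = 0 carry 1
  1+1+1 = 1 carry 1
  0+1+1 = 0 carry 1
  1+0+1 = 0 carry 1
  final carry 1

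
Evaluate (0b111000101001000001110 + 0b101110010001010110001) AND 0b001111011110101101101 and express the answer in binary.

Add column by column in base 2, right to left:
  0+1 = 1
  1+0 = 1
  1+0 = 1
  1+0 = 1
  0+1 = 1
  0+1 = 1
  0+0 = 0
  0+1 = 1
  0+0 = 0
  1+1 = 0 carry 1
  0+0+1 = 1
  0+0 = 0
  1+0 = 1
  0+1 = 1
  1+0 = 1
  0+0 = 0
  0+1 = 1
  0+1 = 1
  1+1 = 0 carry 1
  1+0+1 = 0 carry 1
  1+1+1 = 1 carry 1
  final carry 1
Sum = 0b1100110111010010111111; now AND with 0b001111011110101101101:
  1100110111010010111111
& 0001111011110101101101
= 0000110011010000101101

0b110011010000101101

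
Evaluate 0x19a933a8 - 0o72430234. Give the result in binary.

0x19a933a8 = 0b11001101010010011001110101000 in binary.
0o72430234 = 0b111010100011000010011100 in binary.
Subtract column by column in base 2:
  0-0 → 0
  0-0 → 0
  0-1 → 1 (borrow)
  1-1-1 → 1 (borrow)
  0-1-1 → 0 (borrow)
  1-0-1 → 0
  0-0 → 0
  1-1 → 0
  1-0 → 1
  1-0 → 1
  0-0 → 0
  0-0 → 0
  1-1 → 0
  1-1 → 0
  0-0 → 0
  0-0 → 0
  1-0 → 1
  0-1 → 1 (borrow)
  0-0-1 → 1 (borrow)
  1-1-1 → 1 (borrow)
  0-0-1 → 1 (borrow)
  1-1-1 → 1 (borrow)
  0-1-1 → 0 (borrow)
  1-1-1 → 1 (borrow)
  1-0-1 → 0
  0-0 → 0
  0-0 → 0
  1-0 → 1
  1-0 → 1

0b11000101111110000001100001100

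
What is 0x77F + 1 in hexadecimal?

The trailing 1 digit is F (max in base 16), so adding 1 cascades: they roll to 0 and the next digit up increments.

0x780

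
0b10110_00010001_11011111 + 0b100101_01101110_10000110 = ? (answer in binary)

Add column by column in base 2, right to left:
  1+0 = 1
  1+1 = 0 carry 1
  1+1+1 = 1 carry 1
  1+0+1 = 0 carry 1
  1+0+1 = 0 carry 1
  0+0+1 = 1
  1+0 = 1
  1+1 = 0 carry 1
  1+0+1 = 0 carry 1
  0+1+1 = 0 carry 1
  0+1+1 = 0 carry 1
  0+1+1 = 0 carry 1
  1+0+1 = 0 carry 1
  0+1+1 = 0 carry 1
  0+1+1 = 0 carry 1
  0+0+1 = 1
  0+1 = 1
  1+0 = 1
  1+1 = 0 carry 1
  0+0+1 = 1
  1+0 = 1
  0+1 = 1

0b1110111000000001100101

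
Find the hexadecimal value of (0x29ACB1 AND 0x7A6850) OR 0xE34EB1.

0xEB6EB1

0x29ACB1 AND 0x7A6850 = 0x282810.
Then OR with 0xE34EB1.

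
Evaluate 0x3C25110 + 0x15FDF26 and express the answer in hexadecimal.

Add column by column in base 16, right to left:
  0+6 = 6
  1+2 = 3
  1+F = 0 carry 1
  5+D+1 = 3 carry 1
  2+F+1 = 2 carry 1
  C+5+1 = 2 carry 1
  3+1+1 = 5

0x5223036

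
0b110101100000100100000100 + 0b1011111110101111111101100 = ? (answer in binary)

Add column by column in base 2, right to left:
  0+0 = 0
  0+0 = 0
  1+1 = 0 carry 1
  0+1+1 = 0 carry 1
  0+0+1 = 1
  0+1 = 1
  0+1 = 1
  0+1 = 1
  1+1 = 0 carry 1
  0+1+1 = 0 carry 1
  0+1+1 = 0 carry 1
  1+1+1 = 1 carry 1
  0+1+1 = 0 carry 1
  0+0+1 = 1
  0+1 = 1
  0+0 = 0
  0+1 = 1
  1+1 = 0 carry 1
  1+1+1 = 1 carry 1
  0+1+1 = 0 carry 1
  1+1+1 = 1 carry 1
  0+1+1 = 0 carry 1
  1+1+1 = 1 carry 1
  1+0+1 = 0 carry 1
  0+1+1 = 0 carry 1
  final carry 1

0b10010101010110100011110000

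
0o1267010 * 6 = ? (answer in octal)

0o10112060

Multiply each base-8 digit by 6, carrying:
  0×6 = 0 → write 0
  1×6 = 6 → write 6
  0×6 = 0 → write 0
  7×6 = 42 → write 2 carry 5
  6×6+5 = 41 → write 1 carry 5
  2×6+5 = 17 → write 1 carry 2
  1×6+2 = 8 → write 0 carry 1
  remaining carry: 1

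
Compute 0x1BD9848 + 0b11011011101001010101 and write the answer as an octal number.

0o162651235

0x1BD9848 = 0o157314110 in octal.
0b11011011101001010101 = 0o3335125 in octal.
Add column by column in base 8, right to left:
  0+5 = 5
  1+2 = 3
  1+1 = 2
  4+5 = 1 carry 1
  1+3+1 = 5
  3+3 = 6
  7+3 = 2 carry 1
  5+0+1 = 6
  1+0 = 1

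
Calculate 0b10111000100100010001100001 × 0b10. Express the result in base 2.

0b101110001001000100011000010

Multiply each base-2 digit by 2, carrying:
  1×2 = 2 → write 0 carry 1
  0×2+1 = 1 → write 1
  0×2 = 0 → write 0
  0×2 = 0 → write 0
  0×2 = 0 → write 0
  1×2 = 2 → write 0 carry 1
  1×2+1 = 3 → write 1 carry 1
  0×2+1 = 1 → write 1
  0×2 = 0 → write 0
  0×2 = 0 → write 0
  1×2 = 2 → write 0 carry 1
  0×2+1 = 1 → write 1
  0×2 = 0 → write 0
  0×2 = 0 → write 0
  1×2 = 2 → write 0 carry 1
  0×2+1 = 1 → write 1
  0×2 = 0 → write 0
  1×2 = 2 → write 0 carry 1
  0×2+1 = 1 → write 1
  0×2 = 0 → write 0
  0×2 = 0 → write 0
  1×2 = 2 → write 0 carry 1
  1×2+1 = 3 → write 1 carry 1
  1×2+1 = 3 → write 1 carry 1
  0×2+1 = 1 → write 1
  1×2 = 2 → write 0 carry 1
  remaining carry: 1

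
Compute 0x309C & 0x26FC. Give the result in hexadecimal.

AND each hex digit independently (no carries):
  3&2=2, 0&6=0, 9&F=9, C&C=C

0x209C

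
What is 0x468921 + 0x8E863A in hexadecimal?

0xD50F5B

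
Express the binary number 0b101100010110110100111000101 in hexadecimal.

0x58B69C5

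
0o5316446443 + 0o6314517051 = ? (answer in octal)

0o13633165514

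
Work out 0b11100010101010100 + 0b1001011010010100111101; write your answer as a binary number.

0b1001110110101010010001

Add column by column in base 2, right to left:
  0+1 = 1
  0+0 = 0
  1+1 = 0 carry 1
  0+1+1 = 0 carry 1
  1+1+1 = 1 carry 1
  0+1+1 = 0 carry 1
  1+0+1 = 0 carry 1
  0+0+1 = 1
  1+1 = 0 carry 1
  0+0+1 = 1
  1+1 = 0 carry 1
  0+0+1 = 1
  0+0 = 0
  0+1 = 1
  1+0 = 1
  1+1 = 0 carry 1
  1+1+1 = 1 carry 1
  0+0+1 = 1
  0+1 = 1
  0+0 = 0
  0+0 = 0
  0+1 = 1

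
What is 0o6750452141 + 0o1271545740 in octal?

0o10242220101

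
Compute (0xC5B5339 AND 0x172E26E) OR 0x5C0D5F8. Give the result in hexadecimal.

0xC5B5339 AND 0x172E26E = 0x0524228.
Then OR with 0x5C0D5F8.

0x5D2D7F8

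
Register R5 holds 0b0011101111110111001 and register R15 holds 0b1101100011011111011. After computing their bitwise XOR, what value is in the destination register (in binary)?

XOR bit by bit (1 where the bits differ):
  0011101111110111001
^ 1101100011011111011
= 1110001100101000010

0b1110001100101000010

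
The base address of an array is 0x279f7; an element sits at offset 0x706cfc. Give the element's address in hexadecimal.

0x72e6f3

Add column by column in base 16, right to left:
  7+c = 3 carry 1
  f+f+1 = f carry 1
  9+c+1 = 6 carry 1
  7+6+1 = e
  2+0 = 2
  0+7 = 7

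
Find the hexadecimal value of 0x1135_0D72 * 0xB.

Multiply each base-16 digit by 11, carrying:
  2×11 = 22 → write 6 carry 1
  7×11+1 = 78 → write E carry 4
  D×11+4 = 147 → write 3 carry 9
  0×11+9 = 9 → write 9
  5×11 = 55 → write 7 carry 3
  3×11+3 = 36 → write 4 carry 2
  1×11+2 = 13 → write D
  1×11 = 11 → write B

0xBD4793E6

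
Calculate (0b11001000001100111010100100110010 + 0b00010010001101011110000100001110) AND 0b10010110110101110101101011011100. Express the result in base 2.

Add column by column in base 2, right to left:
  0+0 = 0
  1+1 = 0 carry 1
  0+1+1 = 0 carry 1
  0+1+1 = 0 carry 1
  1+0+1 = 0 carry 1
  1+0+1 = 0 carry 1
  0+0+1 = 1
  0+0 = 0
  1+1 = 0 carry 1
  0+0+1 = 1
  0+0 = 0
  1+0 = 1
  0+0 = 0
  1+1 = 0 carry 1
  0+1+1 = 0 carry 1
  1+1+1 = 1 carry 1
  1+1+1 = 1 carry 1
  1+0+1 = 0 carry 1
  0+1+1 = 0 carry 1
  0+0+1 = 1
  1+1 = 0 carry 1
  1+1+1 = 1 carry 1
  0+0+1 = 1
  0+0 = 0
  0+0 = 0
  0+1 = 1
  0+0 = 0
  1+0 = 1
  0+1 = 1
  0+0 = 0
  1+0 = 1
  1+0 = 1
Sum = 0b11011010011010011000101001000000; now AND with 0b10010110110101110101101011011100:
  11011010011010011000101001000000
& 10010110110101110101101011011100
= 10010010010000010000101001000000

0b10010010010000010000101001000000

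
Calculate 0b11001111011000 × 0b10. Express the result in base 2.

0b110011110110000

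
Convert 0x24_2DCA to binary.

0b1001000010110111001010

Expand each hex digit to 4 bits: 2=0010 4=0100 2=0010 D=1101 C=1100 A=1010.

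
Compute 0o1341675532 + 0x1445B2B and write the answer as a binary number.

0b1100110010111101011010000101

0o1341675532 = 0b1011100001110111101101011010 in binary.
0x1445B2B = 0b1010001000101101100101011 in binary.
Add column by column in base 2, right to left:
  0+1 = 1
  1+1 = 0 carry 1
  0+0+1 = 1
  1+1 = 0 carry 1
  1+0+1 = 0 carry 1
  0+1+1 = 0 carry 1
  1+0+1 = 0 carry 1
  0+0+1 = 1
  1+1 = 0 carry 1
  1+1+1 = 1 carry 1
  0+0+1 = 1
  1+1 = 0 carry 1
  1+1+1 = 1 carry 1
  1+0+1 = 0 carry 1
  1+1+1 = 1 carry 1
  0+0+1 = 1
  1+0 = 1
  1+0 = 1
  1+1 = 0 carry 1
  0+0+1 = 1
  0+0 = 0
  0+0 = 0
  0+1 = 1
  1+0 = 1
  1+1 = 0 carry 1
  1+0+1 = 0 carry 1
  0+0+1 = 1
  1+0 = 1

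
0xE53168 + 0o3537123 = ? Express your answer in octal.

0o74767673

0xE53168 = 0o71230550 in octal.
Add column by column in base 8, right to left:
  0+3 = 3
  5+2 = 7
  5+1 = 6
  0+7 = 7
  3+3 = 6
  2+5 = 7
  1+3 = 4
  7+0 = 7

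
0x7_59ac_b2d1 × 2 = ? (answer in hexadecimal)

0xeb35965a2

Multiply each base-16 digit by 2, carrying:
  1×2 = 2 → write 2
  d×2 = 26 → write a carry 1
  2×2+1 = 5 → write 5
  b×2 = 22 → write 6 carry 1
  c×2+1 = 25 → write 9 carry 1
  a×2+1 = 21 → write 5 carry 1
  9×2+1 = 19 → write 3 carry 1
  5×2+1 = 11 → write b
  7×2 = 14 → write e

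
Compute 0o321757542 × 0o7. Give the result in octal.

Multiply each base-8 digit by 7, carrying:
  2×7 = 14 → write 6 carry 1
  4×7+1 = 29 → write 5 carry 3
  5×7+3 = 38 → write 6 carry 4
  7×7+4 = 53 → write 5 carry 6
  5×7+6 = 41 → write 1 carry 5
  7×7+5 = 54 → write 6 carry 6
  1×7+6 = 13 → write 5 carry 1
  2×7+1 = 15 → write 7 carry 1
  3×7+1 = 22 → write 6 carry 2
  remaining carry: 2

0o2675615656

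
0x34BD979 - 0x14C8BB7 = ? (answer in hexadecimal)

0x1FF4DC2

Subtract column by column in base 16:
  9-7 → 2
  7-B → C (borrow)
  9-B-1 → D (borrow)
  D-8-1 → 4
  B-C → F (borrow)
  4-4-1 → F (borrow)
  3-1-1 → 1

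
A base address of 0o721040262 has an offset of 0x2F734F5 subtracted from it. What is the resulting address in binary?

0b100010011010000101110111101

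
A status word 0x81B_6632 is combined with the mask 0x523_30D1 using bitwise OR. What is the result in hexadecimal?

0xD3B76F3

OR each hex digit independently (no carries):
  8|5=D, 1|2=3, B|3=B, 6|3=7, 6|0=6, 3|D=F, 2|1=3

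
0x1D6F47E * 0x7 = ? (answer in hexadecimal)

Multiply each base-16 digit by 7, carrying:
  E×7 = 98 → write 2 carry 6
  7×7+6 = 55 → write 7 carry 3
  4×7+3 = 31 → write F carry 1
  F×7+1 = 106 → write A carry 6
  6×7+6 = 48 → write 0 carry 3
  D×7+3 = 94 → write E carry 5
  1×7+5 = 12 → write C

0xCE0AF72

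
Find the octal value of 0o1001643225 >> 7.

0o4007215

7 bits is not a whole number of base-8 digits; in binary: 1000000001110100011010010101 >> 7 = 100000000111010001101.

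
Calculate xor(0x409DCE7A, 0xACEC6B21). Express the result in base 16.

0xEC71A55B

XOR each hex digit independently (no carries):
  4^A=E, 0^C=C, 9^E=7, D^C=1, C^6=A, E^B=5, 7^2=5, A^1=B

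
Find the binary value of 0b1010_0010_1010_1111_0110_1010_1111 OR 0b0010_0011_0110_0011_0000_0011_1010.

OR bit by bit (1 where either bit is 1):
  1010001010101111011010101111
| 0010001101100011000000111010
= 1010001111101111011010111111

0b1010001111101111011010111111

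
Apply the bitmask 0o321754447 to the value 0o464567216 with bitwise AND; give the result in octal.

AND each oct digit independently (no carries):
  4&3=0, 6&2=2, 4&1=0, 5&7=5, 6&5=4, 7&4=4, 2&4=0, 1&4=0, 6&7=6

0o020544006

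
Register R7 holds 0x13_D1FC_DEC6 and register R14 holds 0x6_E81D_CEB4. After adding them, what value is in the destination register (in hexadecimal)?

0x1ABA1AAD7A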